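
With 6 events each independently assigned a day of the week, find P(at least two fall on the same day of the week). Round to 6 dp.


P(all different) = prod((7-i)/7 for i=0..5) = 0.042839
P(at least one match) = 1 - 0.042839 = 0.957161

0.957161


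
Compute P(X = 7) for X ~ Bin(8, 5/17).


P(X=7) = C(8,7) * p^7 * (1-p)^1
= 8 * 78125/410338673 * 12/17
= 7500000/6975757441

7500000/6975757441


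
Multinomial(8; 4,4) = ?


8! = 40320
Denominator: 4!=24 * 4!=24
Coefficient = 40320 / 576 = 70

70


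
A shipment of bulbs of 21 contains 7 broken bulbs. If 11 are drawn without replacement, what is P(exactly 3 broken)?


P(X=3) = C(7,3)*C(14,8) / C(21,11)
= 35*3003 / 352716
= 105105/352716 = 385/1292

385/1292


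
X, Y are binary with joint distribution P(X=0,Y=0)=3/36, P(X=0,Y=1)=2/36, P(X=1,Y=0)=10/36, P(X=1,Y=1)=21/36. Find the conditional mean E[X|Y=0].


P(Y=0) = 13/36
E[X|Y=0] = (0*3 + 1*10)/13 = 10/13

10/13


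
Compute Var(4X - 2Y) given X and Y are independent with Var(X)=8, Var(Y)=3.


Independence => Cov(X,Y)=0
Var(4X - 2Y) = 4^2*Var(X) + (-2)^2*Var(Y)
= 16*8 + 4*3 = 140

140


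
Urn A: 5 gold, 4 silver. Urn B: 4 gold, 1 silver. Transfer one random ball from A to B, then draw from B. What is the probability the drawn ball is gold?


P(transfer gold) = 5/9; P(transfer silver) = 4/9
If gold transferred: Urn II has 5 gold of 6, so P(gold|gold moved) = 5/6
If silver transferred: Urn II has 4 gold of 6, so P(gold|silver moved) = 2/3
By total probability: P(gold) = 5/9*5/6 + 4/9*2/3 = 41/54

41/54


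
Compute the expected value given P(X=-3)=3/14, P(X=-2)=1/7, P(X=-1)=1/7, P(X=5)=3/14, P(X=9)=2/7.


E[X] = sum(x * P(x))
= -3*3/14 - 2*1/7 - 1*1/7 + 5*3/14 + 9*2/7
= 18/7

18/7


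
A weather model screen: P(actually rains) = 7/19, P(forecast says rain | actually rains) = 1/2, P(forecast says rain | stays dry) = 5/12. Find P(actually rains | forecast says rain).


P(A) = P(A|B)P(B) + P(A|B')P(B') = 1/2*7/19 + 5/12*12/19 = 17/38
P(B|A) = P(A|B)P(B)/P(A) = (7/38)/(17/38) = 7/17

7/17


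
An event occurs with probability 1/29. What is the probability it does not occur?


P(A') = 1 - P(A) = 1 - 1/29 = 28/29

28/29


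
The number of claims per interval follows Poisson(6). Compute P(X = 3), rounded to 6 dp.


P(X=3) = e^(-6) * 6^3 / 3!
≈ 0.002478752177 * 216 / 6
≈ 0.089235

0.089235


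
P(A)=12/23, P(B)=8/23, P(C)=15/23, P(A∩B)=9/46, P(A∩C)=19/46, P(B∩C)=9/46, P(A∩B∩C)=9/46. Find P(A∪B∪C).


P(A∪B∪C) = P(A)+P(B)+P(C) - P(AB)-P(AC)-P(BC) + P(ABC)
= 12/23+8/23+15/23 - 9/46-19/46-9/46 + 9/46
= 21/23

21/23


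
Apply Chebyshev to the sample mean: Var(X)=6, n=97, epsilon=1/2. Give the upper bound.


Var(Xbar) = Var(X)/n = 6/97
Chebyshev: P(|Xbar-mu| >= 1/2) <= Var(Xbar)/(1/2)^2 = (6/97)/(1/4) = 24/97

24/97


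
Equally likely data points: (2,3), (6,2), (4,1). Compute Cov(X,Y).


E[X]=4, E[Y]=2, E[XY]=22/3
Cov(X,Y) = E[XY] - E[X]E[Y] = 22/3 - 4*2 = -2/3

-2/3


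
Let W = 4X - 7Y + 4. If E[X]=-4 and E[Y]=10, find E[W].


E[4X - 7Y + 4] = 4*E[X] - 7*E[Y] + 4
= (4)*(-4) + (-7)*(10) + (4)
= -16 - 70 + 4 = -82

-82


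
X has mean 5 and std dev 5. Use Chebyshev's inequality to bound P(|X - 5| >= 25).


k = 25/5 = 5
Chebyshev: P(|X-mu| >= k*sigma) <= 1/k^2 = 1/5^2 = 1/25

1/25


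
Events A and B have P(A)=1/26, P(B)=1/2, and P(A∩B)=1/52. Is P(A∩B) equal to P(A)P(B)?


P(A)*P(B) = 1/26*1/2 = 1/52
P(A∩B) = 1/52, which equals P(A)P(B), so independent

Yes, A and B are independent


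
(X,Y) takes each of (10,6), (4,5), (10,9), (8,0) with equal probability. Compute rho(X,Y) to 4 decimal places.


Cov(X,Y) = 2.5000, Var(X) = 6.0000, Var(Y) = 10.5000
rho = Cov/(sqrt(VarX)*sqrt(VarY)) = 0.3150

0.3150


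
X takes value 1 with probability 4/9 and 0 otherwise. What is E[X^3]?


For Bernoulli: X in {0,1}
E[X^3] = 0^3*(1-4/9) + 1^3*4/9 = 4/9

4/9


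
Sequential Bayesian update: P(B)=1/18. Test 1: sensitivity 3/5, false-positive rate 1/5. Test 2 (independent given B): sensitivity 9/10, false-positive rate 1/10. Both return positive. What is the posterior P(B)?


After test 1: P(+) = 3/5*1/18 + 1/5*17/18 = 2/9
P(B|+) = (1/30)/(2/9) = 3/20
After test 2 (use post1 as new prior): P(+) = 9/10*3/20 + 1/10*17/20 = 11/50
P(B|+,+) = (27/200)/(11/50) = 27/44

27/44


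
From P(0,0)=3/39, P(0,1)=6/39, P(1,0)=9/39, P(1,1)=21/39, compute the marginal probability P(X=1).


P(X=1) = P(1,0)+P(1,1) = 9/39 + 21/39 = 30/39 = 10/13

10/13


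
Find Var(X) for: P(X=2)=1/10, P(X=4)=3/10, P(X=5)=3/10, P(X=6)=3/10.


E[X] = 47/10, E[X^2] = 47/2
Var(X) = E[X^2] - (E[X])^2 = 47/2 - (47/10)^2 = 141/100

141/100


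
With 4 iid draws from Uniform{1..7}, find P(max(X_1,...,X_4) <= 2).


P(max <= 2) = P(all X_i <= 2) = (P(X_1 <= 2))^4
= (2/7)^4 = 16/2401

16/2401


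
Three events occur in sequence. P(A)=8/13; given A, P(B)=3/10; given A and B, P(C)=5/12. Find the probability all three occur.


P(A∩B∩C) = P(A) * P(B|A) * P(C|A∩B)
= 8/13 * 3/10 * 5/12
= 12/65 * 5/12 = 1/13

1/13


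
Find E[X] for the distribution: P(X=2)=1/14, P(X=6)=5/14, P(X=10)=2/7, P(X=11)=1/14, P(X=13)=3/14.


E[X] = sum(x * P(x))
= 2*1/14 + 6*5/14 + 10*2/7 + 11*1/14 + 13*3/14
= 61/7

61/7


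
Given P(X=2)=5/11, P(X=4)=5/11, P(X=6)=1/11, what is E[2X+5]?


E[2X+5] = sum(g(x)*P(x))
= 9*5/11 + 13*5/11 + 17*1/11
= 127/11

127/11


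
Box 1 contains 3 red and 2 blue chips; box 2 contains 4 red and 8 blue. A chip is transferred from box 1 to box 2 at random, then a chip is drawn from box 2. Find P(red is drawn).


P(transfer red) = 3/5; P(transfer blue) = 2/5
If red transferred: Urn II has 5 red of 13, so P(red|red moved) = 5/13
If blue transferred: Urn II has 4 red of 13, so P(red|blue moved) = 4/13
By total probability: P(red) = 3/5*5/13 + 2/5*4/13 = 23/65

23/65


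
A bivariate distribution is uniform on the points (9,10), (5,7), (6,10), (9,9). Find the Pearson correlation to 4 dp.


Cov(X,Y) = 1.2500, Var(X) = 3.1875, Var(Y) = 1.5000
rho = Cov/(sqrt(VarX)*sqrt(VarY)) = 0.5717

0.5717


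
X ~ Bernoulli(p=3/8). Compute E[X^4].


For Bernoulli: X in {0,1}
E[X^4] = 0^4*(1-3/8) + 1^4*3/8 = 3/8

3/8


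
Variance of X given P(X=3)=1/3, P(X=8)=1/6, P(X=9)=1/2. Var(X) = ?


E[X] = 41/6, E[X^2] = 325/6
Var(X) = E[X^2] - (E[X])^2 = 325/6 - (41/6)^2 = 269/36

269/36


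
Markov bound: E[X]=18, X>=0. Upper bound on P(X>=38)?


Markov: P(X >= a) <= E[X]/a
P(X >= 38) <= 18/38 = 9/19

9/19


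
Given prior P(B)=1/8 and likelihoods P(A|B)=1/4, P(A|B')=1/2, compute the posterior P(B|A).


P(A) = P(A|B)P(B) + P(A|B')P(B') = 1/4*1/8 + 1/2*7/8 = 15/32
P(B|A) = P(A|B)P(B)/P(A) = (1/32)/(15/32) = 1/15

1/15


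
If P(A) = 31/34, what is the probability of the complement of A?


P(A') = 1 - P(A) = 1 - 31/34 = 3/34

3/34


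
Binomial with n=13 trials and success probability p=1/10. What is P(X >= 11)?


P(X>=11) = P(X=11) + P(X=12) + P(X=13)
= 3159/5000000000000 + 117/10000000000000 + 1/10000000000000
= 1609/2500000000000

1609/2500000000000


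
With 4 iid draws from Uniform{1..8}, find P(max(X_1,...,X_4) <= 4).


P(max <= 4) = P(all X_i <= 4) = (P(X_1 <= 4))^4
= (4/8)^4 = (1/2)^4 = 1/16

1/16


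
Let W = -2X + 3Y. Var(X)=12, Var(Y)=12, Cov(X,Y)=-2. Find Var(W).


Var(-2X + 3Y) = (-2)^2*Var(X) + 3^2*Var(Y) + 2*(-2)*3*Cov(X,Y)
= 4*12 + 9*12 - 12*(-2)
= 48 + 108 + 24 = 180

180


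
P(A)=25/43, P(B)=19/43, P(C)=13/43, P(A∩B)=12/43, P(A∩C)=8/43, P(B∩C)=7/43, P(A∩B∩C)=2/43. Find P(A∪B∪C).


P(A∪B∪C) = P(A)+P(B)+P(C) - P(AB)-P(AC)-P(BC) + P(ABC)
= 25/43+19/43+13/43 - 12/43-8/43-7/43 + 2/43
= 32/43

32/43


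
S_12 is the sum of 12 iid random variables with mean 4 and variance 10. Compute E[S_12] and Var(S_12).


E[S_n] = n*mu = 12*4 = 48
Var(S_n) = n*sigma^2 = 12*10 = 120

E[S_12]=48, Var(S_12)=120


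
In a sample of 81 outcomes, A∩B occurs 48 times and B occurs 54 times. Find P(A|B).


P(A|B) = P(A∩B)/P(B) = (48/81)/(54/81) = 48/54 = 8/9

8/9


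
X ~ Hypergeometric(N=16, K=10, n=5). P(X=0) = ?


P(X=0) = C(10,0)*C(6,5) / C(16,5)
= 1*6 / 4368
= 6/4368 = 1/728

1/728


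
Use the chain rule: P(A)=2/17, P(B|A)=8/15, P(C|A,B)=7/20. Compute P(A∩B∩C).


P(A∩B∩C) = P(A) * P(B|A) * P(C|A∩B)
= 2/17 * 8/15 * 7/20
= 16/255 * 7/20 = 28/1275

28/1275


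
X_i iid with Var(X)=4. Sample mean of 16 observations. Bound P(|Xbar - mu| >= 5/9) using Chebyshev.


Var(Xbar) = Var(X)/n = 4/16
Chebyshev: P(|Xbar-mu| >= 5/9) <= Var(Xbar)/(5/9)^2 = (1/4)/(25/81) = 81/100

81/100


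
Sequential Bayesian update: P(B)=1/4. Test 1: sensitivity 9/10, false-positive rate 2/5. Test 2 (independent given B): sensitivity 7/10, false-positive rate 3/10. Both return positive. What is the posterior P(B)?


After test 1: P(+) = 9/10*1/4 + 2/5*3/4 = 21/40
P(B|+) = (9/40)/(21/40) = 3/7
After test 2 (use post1 as new prior): P(+) = 7/10*3/7 + 3/10*4/7 = 33/70
P(B|+,+) = (3/10)/(33/70) = 7/11

7/11


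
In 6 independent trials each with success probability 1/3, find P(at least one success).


P(at least one) = 1 - P(none)
P(none) = (1 - 1/3)^6 = (2/3)^6 = 64/729
P(at least one) = 1 - 64/729 = 665/729

665/729


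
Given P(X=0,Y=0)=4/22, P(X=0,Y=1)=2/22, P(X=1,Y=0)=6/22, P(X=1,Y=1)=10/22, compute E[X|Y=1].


P(Y=1) = 12/22
E[X|Y=1] = (0*2 + 1*10)/12 = 10/12 = 5/6

5/6


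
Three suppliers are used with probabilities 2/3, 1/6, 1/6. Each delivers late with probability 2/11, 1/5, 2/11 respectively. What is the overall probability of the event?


P(A) = P(A|B1)P(B1) + P(A|B2)P(B2) + P(A|B3)P(B3)
= 2/11*2/3 + 1/5*1/6 + 2/11*1/6
= 4/33 + 1/30 + 1/33 = 61/330

61/330


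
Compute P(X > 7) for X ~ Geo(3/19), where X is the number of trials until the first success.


P(X > 7) = P(first 7 trials all fail) = (1-p)^7 = (16/19)^7 = 268435456/893871739

268435456/893871739


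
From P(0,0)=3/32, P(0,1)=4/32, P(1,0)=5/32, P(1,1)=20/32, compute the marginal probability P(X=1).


P(X=1) = P(1,0)+P(1,1) = 5/32 + 20/32 = 25/32

25/32


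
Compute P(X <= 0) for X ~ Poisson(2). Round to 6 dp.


P(X<=0) = e^(-2)*2^0/0!
≈ 0.1353352832
≈ 0.135335

0.135335


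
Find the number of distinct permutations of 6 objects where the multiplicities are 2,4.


6! = 720
Denominator: 2!=2 * 4!=24
Coefficient = 720 / 48 = 15

15


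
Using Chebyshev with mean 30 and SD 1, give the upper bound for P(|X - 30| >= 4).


k = 4/1 = 4
Chebyshev: P(|X-mu| >= k*sigma) <= 1/k^2 = 1/4^2 = 1/16

1/16


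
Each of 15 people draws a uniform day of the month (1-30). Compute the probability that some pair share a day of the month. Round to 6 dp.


P(all different) = prod((30-i)/30 for i=0..14) = 0.014136
P(at least one match) = 1 - 0.014136 = 0.985864

0.985864


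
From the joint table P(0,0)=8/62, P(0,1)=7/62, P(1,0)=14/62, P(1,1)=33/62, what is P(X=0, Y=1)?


Read from table: P(X=0, Y=1) = 7/62

7/62


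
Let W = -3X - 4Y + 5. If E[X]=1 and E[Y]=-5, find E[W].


E[-3X - 4Y + 5] = -3*E[X] - 4*E[Y] + 5
= (-3)*(1) + (-4)*(-5) + (5)
= -3 + 20 + 5 = 22

22


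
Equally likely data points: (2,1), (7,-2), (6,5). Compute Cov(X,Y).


E[X]=5, E[Y]=4/3, E[XY]=6
Cov(X,Y) = E[XY] - E[X]E[Y] = 6 - 5*4/3 = -2/3

-2/3


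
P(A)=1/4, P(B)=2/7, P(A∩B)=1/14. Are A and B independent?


P(A)*P(B) = 1/4*2/7 = 1/14
P(A∩B) = 1/14, which equals P(A)P(B), so independent

Yes, A and B are independent


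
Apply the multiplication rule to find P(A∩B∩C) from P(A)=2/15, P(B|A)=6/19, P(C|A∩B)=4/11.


P(A∩B∩C) = P(A) * P(B|A) * P(C|A∩B)
= 2/15 * 6/19 * 4/11
= 4/95 * 4/11 = 16/1045

16/1045


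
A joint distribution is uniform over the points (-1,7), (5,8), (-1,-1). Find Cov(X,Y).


E[X]=1, E[Y]=14/3, E[XY]=34/3
Cov(X,Y) = E[XY] - E[X]E[Y] = 34/3 - 1*14/3 = 20/3

20/3


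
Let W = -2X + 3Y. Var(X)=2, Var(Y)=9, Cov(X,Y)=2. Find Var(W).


Var(-2X + 3Y) = (-2)^2*Var(X) + 3^2*Var(Y) + 2*(-2)*3*Cov(X,Y)
= 4*2 + 9*9 - 12*2
= 8 + 81 - 24 = 65

65


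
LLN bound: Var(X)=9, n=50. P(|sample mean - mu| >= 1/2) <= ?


Var(Xbar) = Var(X)/n = 9/50
Chebyshev: P(|Xbar-mu| >= 1/2) <= Var(Xbar)/(1/2)^2 = (9/50)/(1/4) = 18/25

18/25


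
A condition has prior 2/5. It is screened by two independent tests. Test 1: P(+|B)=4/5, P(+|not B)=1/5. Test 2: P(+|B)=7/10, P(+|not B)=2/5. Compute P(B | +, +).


After test 1: P(+) = 4/5*2/5 + 1/5*3/5 = 11/25
P(B|+) = (8/25)/(11/25) = 8/11
After test 2 (use post1 as new prior): P(+) = 7/10*8/11 + 2/5*3/11 = 34/55
P(B|+,+) = (28/55)/(34/55) = 14/17

14/17


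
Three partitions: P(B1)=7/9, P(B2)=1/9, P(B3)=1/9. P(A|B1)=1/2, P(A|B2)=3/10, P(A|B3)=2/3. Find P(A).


P(A) = P(A|B1)P(B1) + P(A|B2)P(B2) + P(A|B3)P(B3)
= 1/2*7/9 + 3/10*1/9 + 2/3*1/9
= 7/18 + 1/30 + 2/27 = 67/135

67/135


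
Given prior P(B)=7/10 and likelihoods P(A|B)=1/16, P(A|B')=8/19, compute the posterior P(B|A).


P(A) = P(A|B)P(B) + P(A|B')P(B') = 1/16*7/10 + 8/19*3/10 = 517/3040
P(B|A) = P(A|B)P(B)/P(A) = (7/160)/(517/3040) = 133/517

133/517


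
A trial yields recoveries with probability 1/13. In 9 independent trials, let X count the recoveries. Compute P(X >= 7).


P(X>=7) = P(X=7) + P(X=8) + P(X=9)
= 5184/10604499373 + 108/10604499373 + 1/10604499373
= 5293/10604499373

5293/10604499373


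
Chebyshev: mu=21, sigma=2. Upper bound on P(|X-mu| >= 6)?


k = 6/2 = 3
Chebyshev: P(|X-mu| >= k*sigma) <= 1/k^2 = 1/3^2 = 1/9

1/9


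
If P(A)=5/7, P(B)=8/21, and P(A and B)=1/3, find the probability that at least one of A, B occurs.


P(A∪B) = P(A) + P(B) - P(A∩B)
= 5/7 + 8/21 - 1/3 = 16/21

16/21


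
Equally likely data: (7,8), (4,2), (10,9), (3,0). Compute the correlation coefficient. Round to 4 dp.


Cov(X,Y) = 10.0000, Var(X) = 7.5000, Var(Y) = 14.6875
rho = Cov/(sqrt(VarX)*sqrt(VarY)) = 0.9528

0.9528


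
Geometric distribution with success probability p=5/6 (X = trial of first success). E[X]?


For geometric (trials until first success), E[X] = 1/p = 1/(5/6) = 6/5

6/5


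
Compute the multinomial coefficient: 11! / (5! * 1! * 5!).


11! = 39916800
Denominator: 5!=120 * 1!=1 * 5!=120
Coefficient = 39916800 / 14400 = 2772

2772


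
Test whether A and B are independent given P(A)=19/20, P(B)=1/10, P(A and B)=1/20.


P(A)*P(B) = 19/20*1/10 = 19/200
P(A∩B) = 1/20 != 19/200, so not independent

No, A and B are not independent


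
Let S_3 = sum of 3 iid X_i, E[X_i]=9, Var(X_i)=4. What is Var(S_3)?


By independence, Var(S_n) = n*Var(X_1) = 3*4 = 12

12


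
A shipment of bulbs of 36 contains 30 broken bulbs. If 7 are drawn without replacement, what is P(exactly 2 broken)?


P(X=2) = C(30,2)*C(6,5) / C(36,7)
= 435*6 / 8347680
= 2610/8347680 = 29/92752

29/92752


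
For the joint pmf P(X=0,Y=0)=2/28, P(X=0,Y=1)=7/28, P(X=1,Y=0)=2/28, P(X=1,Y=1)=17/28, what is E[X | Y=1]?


P(Y=1) = 24/28
E[X|Y=1] = (0*7 + 1*17)/24 = 17/24

17/24


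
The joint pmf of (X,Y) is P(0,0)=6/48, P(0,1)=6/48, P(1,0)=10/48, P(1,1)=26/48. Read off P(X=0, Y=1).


Read from table: P(X=0, Y=1) = 6/48 = 1/8

1/8


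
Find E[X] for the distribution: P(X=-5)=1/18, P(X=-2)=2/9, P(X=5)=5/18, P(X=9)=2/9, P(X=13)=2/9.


E[X] = sum(x * P(x))
= -5*1/18 - 2*2/9 + 5*5/18 + 9*2/9 + 13*2/9
= 50/9

50/9


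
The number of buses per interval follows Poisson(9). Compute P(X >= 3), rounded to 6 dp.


P(X>=3) = 1 - P(X<=2) = 1 - (e^(-9)*9^0/0! + e^(-9)*9^1/1! + e^(-9)*9^2/2!)
≈ 1 - (0.0001234098 + 0.0011106882 + 0.0049980971)
= 1 - 0.0062321951 = 0.9937678049
≈ 0.993768

0.993768


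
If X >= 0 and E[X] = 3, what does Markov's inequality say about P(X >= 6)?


Markov: P(X >= a) <= E[X]/a
P(X >= 6) <= 3/6 = 1/2

1/2


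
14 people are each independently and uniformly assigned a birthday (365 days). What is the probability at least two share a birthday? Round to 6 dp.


P(all different) = prod((365-i)/365 for i=0..13) = 0.776897
P(at least one match) = 1 - 0.776897 = 0.223103

0.223103


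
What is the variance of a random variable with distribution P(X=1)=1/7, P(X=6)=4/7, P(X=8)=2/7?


E[X] = 41/7, E[X^2] = 39
Var(X) = E[X^2] - (E[X])^2 = 39 - (41/7)^2 = 230/49

230/49


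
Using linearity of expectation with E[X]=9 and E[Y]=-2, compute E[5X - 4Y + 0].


E[5X - 4Y + 0] = 5*E[X] - 4*E[Y] + 0
= (5)*(9) + (-4)*(-2) + (0)
= 45 + 8 + 0 = 53

53


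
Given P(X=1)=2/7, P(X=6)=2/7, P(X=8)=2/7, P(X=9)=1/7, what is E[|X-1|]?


E[|X-1|] = sum(g(x)*P(x))
= 0*2/7 + 5*2/7 + 7*2/7 + 8*1/7
= 32/7

32/7


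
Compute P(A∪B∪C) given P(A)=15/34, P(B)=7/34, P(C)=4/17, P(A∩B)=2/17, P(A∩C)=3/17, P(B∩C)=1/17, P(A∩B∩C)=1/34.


P(A∪B∪C) = P(A)+P(B)+P(C) - P(AB)-P(AC)-P(BC) + P(ABC)
= 15/34+7/34+4/17 - 2/17-3/17-1/17 + 1/34
= 19/34

19/34


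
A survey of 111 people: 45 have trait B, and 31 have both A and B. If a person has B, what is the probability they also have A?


P(A|B) = P(A∩B)/P(B) = (31/111)/(45/111) = 31/45

31/45


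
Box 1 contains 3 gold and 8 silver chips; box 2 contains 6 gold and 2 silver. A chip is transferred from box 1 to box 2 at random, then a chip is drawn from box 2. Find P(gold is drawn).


P(transfer gold) = 3/11; P(transfer silver) = 8/11
If gold transferred: Urn II has 7 gold of 9, so P(gold|gold moved) = 7/9
If silver transferred: Urn II has 6 gold of 9, so P(gold|silver moved) = 2/3
By total probability: P(gold) = 3/11*7/9 + 8/11*2/3 = 23/33

23/33


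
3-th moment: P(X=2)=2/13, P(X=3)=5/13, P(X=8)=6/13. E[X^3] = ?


E[X^3] = sum(x^3 * P(x))
= 8*2/13 + 27*5/13 + 512*6/13
= 3223/13

3223/13


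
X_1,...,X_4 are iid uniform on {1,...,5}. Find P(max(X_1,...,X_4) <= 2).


P(max <= 2) = P(all X_i <= 2) = (P(X_1 <= 2))^4
= (2/5)^4 = 16/625

16/625


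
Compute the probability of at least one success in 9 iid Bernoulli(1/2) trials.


P(at least one) = 1 - P(none)
P(none) = (1 - 1/2)^9 = (1/2)^9 = 1/512
P(at least one) = 1 - 1/512 = 511/512

511/512


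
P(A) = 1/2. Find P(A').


P(A') = 1 - P(A) = 1 - 1/2 = 1/2

1/2


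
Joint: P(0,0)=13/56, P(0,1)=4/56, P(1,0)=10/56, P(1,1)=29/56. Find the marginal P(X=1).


P(X=1) = P(1,0)+P(1,1) = 10/56 + 29/56 = 39/56

39/56


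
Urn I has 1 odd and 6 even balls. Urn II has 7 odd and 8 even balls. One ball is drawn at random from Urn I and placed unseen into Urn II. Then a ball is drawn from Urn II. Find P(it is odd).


P(transfer odd) = 1/7; P(transfer even) = 6/7
If odd transferred: Urn II has 8 odd of 16, so P(odd|odd moved) = 1/2
If even transferred: Urn II has 7 odd of 16, so P(odd|even moved) = 7/16
By total probability: P(odd) = 1/7*1/2 + 6/7*7/16 = 25/56

25/56


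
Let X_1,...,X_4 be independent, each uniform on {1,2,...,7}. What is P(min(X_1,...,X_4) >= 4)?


P(min >= 4) = P(all X_i >= 4) = (P(X_1 >= 4))^4
= (4/7)^4 = 256/2401

256/2401


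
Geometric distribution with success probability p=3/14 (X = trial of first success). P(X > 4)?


P(X > 4) = P(first 4 trials all fail) = (1-p)^4 = (11/14)^4 = 14641/38416

14641/38416


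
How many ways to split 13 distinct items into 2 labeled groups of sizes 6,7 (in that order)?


13! = 6227020800
Denominator: 6!=720 * 7!=5040
Coefficient = 6227020800 / 3628800 = 1716

1716


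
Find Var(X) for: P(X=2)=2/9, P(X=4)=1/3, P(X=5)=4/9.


E[X] = 4, E[X^2] = 52/3
Var(X) = E[X^2] - (E[X])^2 = 52/3 - (4)^2 = 4/3

4/3


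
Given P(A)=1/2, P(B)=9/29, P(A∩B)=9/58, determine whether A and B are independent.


P(A)*P(B) = 1/2*9/29 = 9/58
P(A∩B) = 9/58, which equals P(A)P(B), so independent

Yes, A and B are independent


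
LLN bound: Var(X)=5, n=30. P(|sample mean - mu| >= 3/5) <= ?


Var(Xbar) = Var(X)/n = 5/30
Chebyshev: P(|Xbar-mu| >= 3/5) <= Var(Xbar)/(3/5)^2 = (1/6)/(9/25) = 25/54

25/54


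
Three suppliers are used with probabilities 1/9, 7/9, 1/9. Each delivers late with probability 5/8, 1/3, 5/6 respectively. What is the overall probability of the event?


P(A) = P(A|B1)P(B1) + P(A|B2)P(B2) + P(A|B3)P(B3)
= 5/8*1/9 + 1/3*7/9 + 5/6*1/9
= 5/72 + 7/27 + 5/54 = 91/216

91/216


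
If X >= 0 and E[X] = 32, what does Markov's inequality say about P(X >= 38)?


Markov: P(X >= a) <= E[X]/a
P(X >= 38) <= 32/38 = 16/19

16/19


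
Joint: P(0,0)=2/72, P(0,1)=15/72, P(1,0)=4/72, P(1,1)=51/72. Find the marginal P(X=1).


P(X=1) = P(1,0)+P(1,1) = 4/72 + 51/72 = 55/72

55/72


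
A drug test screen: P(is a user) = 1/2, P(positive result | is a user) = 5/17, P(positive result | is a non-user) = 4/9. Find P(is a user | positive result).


P(A) = P(A|B)P(B) + P(A|B')P(B') = 5/17*1/2 + 4/9*1/2 = 113/306
P(B|A) = P(A|B)P(B)/P(A) = (5/34)/(113/306) = 45/113

45/113


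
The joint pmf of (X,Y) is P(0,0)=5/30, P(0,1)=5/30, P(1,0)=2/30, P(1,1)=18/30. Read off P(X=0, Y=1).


Read from table: P(X=0, Y=1) = 5/30 = 1/6

1/6


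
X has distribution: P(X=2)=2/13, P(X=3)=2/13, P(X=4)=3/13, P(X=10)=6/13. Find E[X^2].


E[X^2] = sum(g(x)*P(x))
= 4*2/13 + 9*2/13 + 16*3/13 + 100*6/13
= 674/13

674/13


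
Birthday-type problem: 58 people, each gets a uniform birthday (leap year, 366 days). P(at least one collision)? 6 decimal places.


P(all different) = prod((366-i)/366 for i=0..57) = 0.008451
P(at least one match) = 1 - 0.008451 = 0.991549

0.991549


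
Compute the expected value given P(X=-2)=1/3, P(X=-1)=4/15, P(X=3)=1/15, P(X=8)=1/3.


E[X] = sum(x * P(x))
= -2*1/3 - 1*4/15 + 3*1/15 + 8*1/3
= 29/15

29/15


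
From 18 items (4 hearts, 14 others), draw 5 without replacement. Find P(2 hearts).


P(X=2) = C(4,2)*C(14,3) / C(18,5)
= 6*364 / 8568
= 2184/8568 = 13/51

13/51


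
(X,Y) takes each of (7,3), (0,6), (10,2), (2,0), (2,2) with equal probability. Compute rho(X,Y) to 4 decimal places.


Cov(X,Y) = -1.9200, Var(X) = 13.7600, Var(Y) = 3.8400
rho = Cov/(sqrt(VarX)*sqrt(VarY)) = -0.2641

-0.2641


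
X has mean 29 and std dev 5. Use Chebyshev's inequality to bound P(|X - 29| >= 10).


k = 10/5 = 2
Chebyshev: P(|X-mu| >= k*sigma) <= 1/k^2 = 1/2^2 = 1/4

1/4


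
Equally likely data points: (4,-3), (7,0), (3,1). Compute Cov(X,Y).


E[X]=14/3, E[Y]=-2/3, E[XY]=-3
Cov(X,Y) = E[XY] - E[X]E[Y] = -3 - 14/3*-2/3 = 1/9

1/9


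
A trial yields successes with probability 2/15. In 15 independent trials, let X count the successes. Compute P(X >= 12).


P(X>=12) = P(X=12) + P(X=13) + P(X=14) + P(X=15)
= 818900992/87578778076171875 + 9691136/29192926025390625 + 212992/29192926025390625 + 32768/437893890380859375
= 4243099648/437893890380859375

4243099648/437893890380859375


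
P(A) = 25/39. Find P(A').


P(A') = 1 - P(A) = 1 - 25/39 = 14/39

14/39


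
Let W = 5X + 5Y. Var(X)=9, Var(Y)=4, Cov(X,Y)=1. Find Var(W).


Var(5X + 5Y) = 5^2*Var(X) + 5^2*Var(Y) + 2*5*5*Cov(X,Y)
= 25*9 + 25*4 + 50*1
= 225 + 100 + 50 = 375

375


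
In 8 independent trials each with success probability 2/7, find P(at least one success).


P(at least one) = 1 - P(none)
P(none) = (1 - 2/7)^8 = (5/7)^8 = 390625/5764801
P(at least one) = 1 - 390625/5764801 = 5374176/5764801

5374176/5764801


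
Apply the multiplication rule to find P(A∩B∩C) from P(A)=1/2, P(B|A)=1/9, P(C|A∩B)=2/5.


P(A∩B∩C) = P(A) * P(B|A) * P(C|A∩B)
= 1/2 * 1/9 * 2/5
= 1/18 * 2/5 = 1/45

1/45


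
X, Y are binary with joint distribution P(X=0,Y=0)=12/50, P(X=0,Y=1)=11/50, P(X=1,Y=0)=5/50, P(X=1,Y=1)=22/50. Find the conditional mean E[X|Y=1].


P(Y=1) = 33/50
E[X|Y=1] = (0*11 + 1*22)/33 = 22/33 = 2/3

2/3


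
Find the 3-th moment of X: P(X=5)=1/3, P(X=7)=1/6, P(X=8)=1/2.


E[X^3] = sum(x^3 * P(x))
= 125*1/3 + 343*1/6 + 512*1/2
= 2129/6

2129/6


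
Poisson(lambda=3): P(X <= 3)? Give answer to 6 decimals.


P(X<=3) = e^(-3)*3^0/0! + e^(-3)*3^1/1! + e^(-3)*3^2/2! + e^(-3)*3^3/3!
≈ 0.0497870684 + 0.1493612051 + 0.2240418077 + 0.2240418077
= 0.6472318889
≈ 0.647232

0.647232


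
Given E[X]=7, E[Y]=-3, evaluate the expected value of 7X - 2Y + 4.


E[7X - 2Y + 4] = 7*E[X] - 2*E[Y] + 4
= (7)*(7) + (-2)*(-3) + (4)
= 49 + 6 + 4 = 59

59


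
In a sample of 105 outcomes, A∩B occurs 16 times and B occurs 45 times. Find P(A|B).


P(A|B) = P(A∩B)/P(B) = (16/105)/(45/105) = 16/45

16/45


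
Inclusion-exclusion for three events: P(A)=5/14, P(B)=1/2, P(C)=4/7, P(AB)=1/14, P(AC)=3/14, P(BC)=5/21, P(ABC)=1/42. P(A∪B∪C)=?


P(A∪B∪C) = P(A)+P(B)+P(C) - P(AB)-P(AC)-P(BC) + P(ABC)
= 5/14+1/2+4/7 - 1/14-3/14-5/21 + 1/42
= 13/14

13/14


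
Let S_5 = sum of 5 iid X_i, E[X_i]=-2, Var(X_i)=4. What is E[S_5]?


E[S_n] = n*E[X_1] = 5*-2 = -10

-10


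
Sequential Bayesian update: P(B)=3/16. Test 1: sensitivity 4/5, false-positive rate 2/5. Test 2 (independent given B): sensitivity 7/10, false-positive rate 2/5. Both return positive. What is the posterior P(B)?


After test 1: P(+) = 4/5*3/16 + 2/5*13/16 = 19/40
P(B|+) = (3/20)/(19/40) = 6/19
After test 2 (use post1 as new prior): P(+) = 7/10*6/19 + 2/5*13/19 = 47/95
P(B|+,+) = (21/95)/(47/95) = 21/47

21/47


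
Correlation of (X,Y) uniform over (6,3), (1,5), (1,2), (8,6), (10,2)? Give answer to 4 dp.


Cov(X,Y) = -0.1200, Var(X) = 13.3600, Var(Y) = 2.6400
rho = Cov/(sqrt(VarX)*sqrt(VarY)) = -0.0202

-0.0202


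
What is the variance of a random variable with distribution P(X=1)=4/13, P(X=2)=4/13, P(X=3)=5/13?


E[X] = 27/13, E[X^2] = 5
Var(X) = E[X^2] - (E[X])^2 = 5 - (27/13)^2 = 116/169

116/169


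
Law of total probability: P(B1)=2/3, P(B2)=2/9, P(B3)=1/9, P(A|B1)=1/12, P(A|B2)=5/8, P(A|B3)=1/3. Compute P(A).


P(A) = P(A|B1)P(B1) + P(A|B2)P(B2) + P(A|B3)P(B3)
= 1/12*2/3 + 5/8*2/9 + 1/3*1/9
= 1/18 + 5/36 + 1/27 = 25/108

25/108


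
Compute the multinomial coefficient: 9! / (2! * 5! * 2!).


9! = 362880
Denominator: 2!=2 * 5!=120 * 2!=2
Coefficient = 362880 / 480 = 756

756


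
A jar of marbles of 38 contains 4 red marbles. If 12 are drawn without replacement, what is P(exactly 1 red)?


P(X=1) = C(4,1)*C(34,11) / C(38,12)
= 4*286097760 / 2707475148
= 1144391040/2707475148 = 2080/4921

2080/4921


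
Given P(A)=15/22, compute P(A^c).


P(A') = 1 - P(A) = 1 - 15/22 = 7/22

7/22


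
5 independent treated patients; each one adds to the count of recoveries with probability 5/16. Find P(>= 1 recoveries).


P(at least one) = 1 - P(none)
P(none) = (1 - 5/16)^5 = (11/16)^5 = 161051/1048576
P(at least one) = 1 - 161051/1048576 = 887525/1048576

887525/1048576


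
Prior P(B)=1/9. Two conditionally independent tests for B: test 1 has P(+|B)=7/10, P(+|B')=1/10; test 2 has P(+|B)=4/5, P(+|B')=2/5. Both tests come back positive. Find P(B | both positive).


After test 1: P(+) = 7/10*1/9 + 1/10*8/9 = 1/6
P(B|+) = (7/90)/(1/6) = 7/15
After test 2 (use post1 as new prior): P(+) = 4/5*7/15 + 2/5*8/15 = 44/75
P(B|+,+) = (28/75)/(44/75) = 7/11

7/11


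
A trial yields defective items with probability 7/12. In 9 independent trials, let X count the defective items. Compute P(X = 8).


P(X=8) = C(9,8) * p^8 * (1-p)^1
= 9 * 5764801/429981696 * 5/12
= 28824005/573308928

28824005/573308928


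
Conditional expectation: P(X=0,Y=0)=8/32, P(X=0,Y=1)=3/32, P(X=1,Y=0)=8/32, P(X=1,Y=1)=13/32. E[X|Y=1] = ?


P(Y=1) = 16/32
E[X|Y=1] = (0*3 + 1*13)/16 = 13/16

13/16


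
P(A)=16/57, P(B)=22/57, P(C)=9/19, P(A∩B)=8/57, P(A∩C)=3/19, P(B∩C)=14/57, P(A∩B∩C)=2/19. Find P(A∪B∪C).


P(A∪B∪C) = P(A)+P(B)+P(C) - P(AB)-P(AC)-P(BC) + P(ABC)
= 16/57+22/57+9/19 - 8/57-3/19-14/57 + 2/19
= 40/57

40/57


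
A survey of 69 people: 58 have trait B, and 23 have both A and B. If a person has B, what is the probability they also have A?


P(A|B) = P(A∩B)/P(B) = (23/69)/(58/69) = 23/58

23/58


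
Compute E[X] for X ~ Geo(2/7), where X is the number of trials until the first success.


For geometric (trials until first success), E[X] = 1/p = 1/(2/7) = 7/2

7/2


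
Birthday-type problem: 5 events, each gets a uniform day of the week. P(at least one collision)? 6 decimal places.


P(all different) = prod((7-i)/7 for i=0..4) = 0.149938
P(at least one match) = 1 - 0.149938 = 0.850062

0.850062


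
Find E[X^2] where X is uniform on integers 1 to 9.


E[X^2] = (1/9) * sum(x^2 for x=1..9)
= 285/9 = 95/3

95/3


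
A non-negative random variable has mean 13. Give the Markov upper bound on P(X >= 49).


Markov: P(X >= a) <= E[X]/a
P(X >= 49) <= 13/49

13/49


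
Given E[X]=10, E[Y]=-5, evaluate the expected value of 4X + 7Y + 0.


E[4X + 7Y + 0] = 4*E[X] + 7*E[Y] + 0
= (4)*(10) + (7)*(-5) + (0)
= 40 - 35 + 0 = 5

5


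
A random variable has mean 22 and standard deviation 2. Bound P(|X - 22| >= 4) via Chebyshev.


k = 4/2 = 2
Chebyshev: P(|X-mu| >= k*sigma) <= 1/k^2 = 1/2^2 = 1/4

1/4


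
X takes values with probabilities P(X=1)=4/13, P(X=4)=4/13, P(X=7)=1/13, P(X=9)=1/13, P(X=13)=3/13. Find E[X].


E[X] = sum(x * P(x))
= 1*4/13 + 4*4/13 + 7*1/13 + 9*1/13 + 13*3/13
= 75/13

75/13


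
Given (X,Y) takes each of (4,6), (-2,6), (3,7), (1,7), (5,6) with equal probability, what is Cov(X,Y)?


E[X]=11/5, E[Y]=32/5, E[XY]=14
Cov(X,Y) = E[XY] - E[X]E[Y] = 14 - 11/5*32/5 = -2/25

-2/25


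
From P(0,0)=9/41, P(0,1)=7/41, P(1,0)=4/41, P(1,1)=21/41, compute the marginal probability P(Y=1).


P(Y=1) = P(0,1)+P(1,1) = 7/41 + 21/41 = 28/41

28/41


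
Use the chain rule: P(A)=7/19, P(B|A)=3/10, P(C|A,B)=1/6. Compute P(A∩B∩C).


P(A∩B∩C) = P(A) * P(B|A) * P(C|A∩B)
= 7/19 * 3/10 * 1/6
= 21/190 * 1/6 = 7/380

7/380


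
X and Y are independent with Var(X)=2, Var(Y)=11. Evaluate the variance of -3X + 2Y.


Independence => Cov(X,Y)=0
Var(-3X + 2Y) = (-3)^2*Var(X) + 2^2*Var(Y)
= 9*2 + 4*11 = 62

62


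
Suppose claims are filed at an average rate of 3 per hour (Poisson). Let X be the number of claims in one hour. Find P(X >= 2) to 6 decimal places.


P(X>=2) = 1 - P(X<=1) = 1 - (e^(-3)*3^0/0! + e^(-3)*3^1/1!)
≈ 1 - (0.0497870684 + 0.1493612051)
= 1 - 0.1991482735 = 0.8008517265
≈ 0.800852

0.800852


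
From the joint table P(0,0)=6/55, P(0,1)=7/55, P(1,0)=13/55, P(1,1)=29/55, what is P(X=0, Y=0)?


Read from table: P(X=0, Y=0) = 6/55

6/55


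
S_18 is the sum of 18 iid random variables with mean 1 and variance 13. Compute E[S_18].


E[S_n] = n*E[X_1] = 18*1 = 18

18


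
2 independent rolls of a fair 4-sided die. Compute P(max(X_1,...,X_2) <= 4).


P(max <= 4) = P(all X_i <= 4) = (P(X_1 <= 4))^2
= (4/4)^2 = 1^2 = 1

1


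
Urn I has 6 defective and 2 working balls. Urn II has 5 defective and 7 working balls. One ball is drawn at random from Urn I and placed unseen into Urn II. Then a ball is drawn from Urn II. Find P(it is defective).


P(transfer defective) = 6/8 = 3/4; P(transfer working) = 1/4
If defective transferred: Urn II has 6 defective of 13, so P(defective|defective moved) = 6/13
If working transferred: Urn II has 5 defective of 13, so P(defective|working moved) = 5/13
By total probability: P(defective) = 3/4*6/13 + 1/4*5/13 = 23/52

23/52


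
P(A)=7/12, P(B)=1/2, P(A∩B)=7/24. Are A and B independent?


P(A)*P(B) = 7/12*1/2 = 7/24
P(A∩B) = 7/24, which equals P(A)P(B), so independent

Yes, A and B are independent


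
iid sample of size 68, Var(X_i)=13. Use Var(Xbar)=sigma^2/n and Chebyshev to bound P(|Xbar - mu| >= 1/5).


Var(Xbar) = Var(X)/n = 13/68
Chebyshev: P(|Xbar-mu| >= 1/5) <= Var(Xbar)/(1/5)^2 = (13/68)/(1/25) = 325/68
Bound exceeds 1, so trivial bound: 1

1


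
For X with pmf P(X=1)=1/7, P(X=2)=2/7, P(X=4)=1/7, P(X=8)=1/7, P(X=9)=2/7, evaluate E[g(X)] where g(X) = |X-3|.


E[|X-3|] = sum(g(x)*P(x))
= 2*1/7 + 1*2/7 + 1*1/7 + 5*1/7 + 6*2/7
= 22/7

22/7


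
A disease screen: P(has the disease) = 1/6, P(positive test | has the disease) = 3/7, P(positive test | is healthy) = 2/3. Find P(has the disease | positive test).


P(A) = P(A|B)P(B) + P(A|B')P(B') = 3/7*1/6 + 2/3*5/6 = 79/126
P(B|A) = P(A|B)P(B)/P(A) = (1/14)/(79/126) = 9/79

9/79


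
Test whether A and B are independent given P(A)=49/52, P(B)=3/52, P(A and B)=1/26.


P(A)*P(B) = 49/52*3/52 = 147/2704
P(A∩B) = 1/26 != 147/2704, so not independent

No, A and B are not independent


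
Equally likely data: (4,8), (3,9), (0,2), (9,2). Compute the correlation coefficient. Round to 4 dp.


Cov(X,Y) = -1.7500, Var(X) = 10.5000, Var(Y) = 10.6875
rho = Cov/(sqrt(VarX)*sqrt(VarY)) = -0.1652

-0.1652


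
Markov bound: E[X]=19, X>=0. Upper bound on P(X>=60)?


Markov: P(X >= a) <= E[X]/a
P(X >= 60) <= 19/60

19/60


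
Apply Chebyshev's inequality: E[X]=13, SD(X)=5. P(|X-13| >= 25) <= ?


k = 25/5 = 5
Chebyshev: P(|X-mu| >= k*sigma) <= 1/k^2 = 1/5^2 = 1/25

1/25


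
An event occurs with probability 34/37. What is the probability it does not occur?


P(A') = 1 - P(A) = 1 - 34/37 = 3/37

3/37


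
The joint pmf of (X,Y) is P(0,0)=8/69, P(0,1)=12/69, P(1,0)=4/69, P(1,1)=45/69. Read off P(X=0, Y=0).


Read from table: P(X=0, Y=0) = 8/69

8/69


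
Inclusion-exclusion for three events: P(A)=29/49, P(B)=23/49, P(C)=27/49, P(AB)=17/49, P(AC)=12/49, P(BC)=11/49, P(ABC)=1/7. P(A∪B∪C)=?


P(A∪B∪C) = P(A)+P(B)+P(C) - P(AB)-P(AC)-P(BC) + P(ABC)
= 29/49+23/49+27/49 - 17/49-12/49-11/49 + 1/7
= 46/49

46/49


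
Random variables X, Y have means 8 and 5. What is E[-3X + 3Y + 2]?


E[-3X + 3Y + 2] = -3*E[X] + 3*E[Y] + 2
= (-3)*(8) + (3)*(5) + (2)
= -24 + 15 + 2 = -7

-7


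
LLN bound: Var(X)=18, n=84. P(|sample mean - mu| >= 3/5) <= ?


Var(Xbar) = Var(X)/n = 18/84
Chebyshev: P(|Xbar-mu| >= 3/5) <= Var(Xbar)/(3/5)^2 = (3/14)/(9/25) = 25/42

25/42


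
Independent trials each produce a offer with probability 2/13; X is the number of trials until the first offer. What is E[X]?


For geometric (trials until first success), E[X] = 1/p = 1/(2/13) = 13/2

13/2


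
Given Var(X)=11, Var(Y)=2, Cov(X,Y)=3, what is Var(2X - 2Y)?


Var(2X - 2Y) = 2^2*Var(X) + (-2)^2*Var(Y) + 2*2*(-2)*Cov(X,Y)
= 4*11 + 4*2 - 8*3
= 44 + 8 - 24 = 28

28


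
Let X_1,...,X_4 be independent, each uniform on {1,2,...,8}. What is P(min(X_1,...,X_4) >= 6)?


P(min >= 6) = P(all X_i >= 6) = (P(X_1 >= 6))^4
= (3/8)^4 = 81/4096

81/4096


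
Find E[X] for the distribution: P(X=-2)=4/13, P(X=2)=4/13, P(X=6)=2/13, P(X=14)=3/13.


E[X] = sum(x * P(x))
= -2*4/13 + 2*4/13 + 6*2/13 + 14*3/13
= 54/13

54/13


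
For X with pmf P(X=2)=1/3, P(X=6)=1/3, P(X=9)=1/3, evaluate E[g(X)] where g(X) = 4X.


E[4X] = sum(g(x)*P(x))
= 8*1/3 + 24*1/3 + 36*1/3
= 68/3

68/3


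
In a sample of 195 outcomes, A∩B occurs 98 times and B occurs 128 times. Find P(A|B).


P(A|B) = P(A∩B)/P(B) = (98/195)/(128/195) = 98/128 = 49/64

49/64


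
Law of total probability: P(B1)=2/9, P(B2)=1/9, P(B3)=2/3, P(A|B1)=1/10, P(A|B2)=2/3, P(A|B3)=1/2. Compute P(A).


P(A) = P(A|B1)P(B1) + P(A|B2)P(B2) + P(A|B3)P(B3)
= 1/10*2/9 + 2/3*1/9 + 1/2*2/3
= 1/45 + 2/27 + 1/3 = 58/135

58/135


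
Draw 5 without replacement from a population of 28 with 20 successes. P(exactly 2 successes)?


P(X=2) = C(20,2)*C(8,3) / C(28,5)
= 190*56 / 98280
= 10640/98280 = 38/351

38/351


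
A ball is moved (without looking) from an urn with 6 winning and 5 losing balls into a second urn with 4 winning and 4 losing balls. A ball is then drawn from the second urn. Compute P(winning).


P(transfer winning) = 6/11; P(transfer losing) = 5/11
If winning transferred: Urn II has 5 winning of 9, so P(winning|winning moved) = 5/9
If losing transferred: Urn II has 4 winning of 9, so P(winning|losing moved) = 4/9
By total probability: P(winning) = 6/11*5/9 + 5/11*4/9 = 50/99

50/99


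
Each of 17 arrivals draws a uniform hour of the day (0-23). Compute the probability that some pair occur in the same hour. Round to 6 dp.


P(all different) = prod((24-i)/24 for i=0..16) = 0.000423
P(at least one match) = 1 - 0.000423 = 0.999577

0.999577


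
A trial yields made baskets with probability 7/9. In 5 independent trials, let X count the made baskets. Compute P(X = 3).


P(X=3) = C(5,3) * p^3 * (1-p)^2
= 10 * 343/729 * 4/81
= 13720/59049

13720/59049


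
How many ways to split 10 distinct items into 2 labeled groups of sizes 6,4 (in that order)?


10! = 3628800
Denominator: 6!=720 * 4!=24
Coefficient = 3628800 / 17280 = 210

210


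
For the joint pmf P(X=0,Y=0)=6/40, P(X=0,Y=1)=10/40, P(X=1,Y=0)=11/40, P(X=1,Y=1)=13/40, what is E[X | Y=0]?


P(Y=0) = 17/40
E[X|Y=0] = (0*6 + 1*11)/17 = 11/17

11/17


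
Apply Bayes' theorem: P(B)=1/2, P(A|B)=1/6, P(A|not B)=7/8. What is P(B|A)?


P(A) = P(A|B)P(B) + P(A|B')P(B') = 1/6*1/2 + 7/8*1/2 = 25/48
P(B|A) = P(A|B)P(B)/P(A) = (1/12)/(25/48) = 4/25

4/25


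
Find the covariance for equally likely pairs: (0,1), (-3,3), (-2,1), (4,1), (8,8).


E[X]=7/5, E[Y]=14/5, E[XY]=57/5
Cov(X,Y) = E[XY] - E[X]E[Y] = 57/5 - 7/5*14/5 = 187/25

187/25


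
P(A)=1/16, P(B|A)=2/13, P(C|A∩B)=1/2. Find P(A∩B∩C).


P(A∩B∩C) = P(A) * P(B|A) * P(C|A∩B)
= 1/16 * 2/13 * 1/2
= 1/104 * 1/2 = 1/208

1/208


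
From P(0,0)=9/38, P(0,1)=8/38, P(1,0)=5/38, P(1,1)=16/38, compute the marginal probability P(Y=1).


P(Y=1) = P(0,1)+P(1,1) = 8/38 + 16/38 = 24/38 = 12/19

12/19


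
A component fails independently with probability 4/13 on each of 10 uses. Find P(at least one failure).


P(at least one) = 1 - P(none)
P(none) = (1 - 4/13)^10 = (9/13)^10 = 3486784401/137858491849
P(at least one) = 1 - 3486784401/137858491849 = 134371707448/137858491849

134371707448/137858491849


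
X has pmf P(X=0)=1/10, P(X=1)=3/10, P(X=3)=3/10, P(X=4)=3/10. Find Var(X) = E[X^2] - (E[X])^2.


E[X] = 12/5, E[X^2] = 39/5
Var(X) = E[X^2] - (E[X])^2 = 39/5 - (12/5)^2 = 51/25

51/25


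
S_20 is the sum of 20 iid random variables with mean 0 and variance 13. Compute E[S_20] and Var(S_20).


E[S_n] = n*mu = 20*0 = 0
Var(S_n) = n*sigma^2 = 20*13 = 260

E[S_20]=0, Var(S_20)=260


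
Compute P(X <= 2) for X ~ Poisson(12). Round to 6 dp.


P(X<=2) = e^(-12)*12^0/0! + e^(-12)*12^1/1! + e^(-12)*12^2/2!
≈ 0.0000061442 + 0.0000737305 + 0.0004423833
= 0.0005222580
≈ 0.000522

0.000522


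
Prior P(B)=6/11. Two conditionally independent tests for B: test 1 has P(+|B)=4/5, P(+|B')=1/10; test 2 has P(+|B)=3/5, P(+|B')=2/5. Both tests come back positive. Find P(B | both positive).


After test 1: P(+) = 4/5*6/11 + 1/10*5/11 = 53/110
P(B|+) = (24/55)/(53/110) = 48/53
After test 2 (use post1 as new prior): P(+) = 3/5*48/53 + 2/5*5/53 = 154/265
P(B|+,+) = (144/265)/(154/265) = 72/77

72/77


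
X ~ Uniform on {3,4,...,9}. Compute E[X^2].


E[X^2] = (1/7) * sum(x^2 for x=3..9)
= 280/7 = 40

40


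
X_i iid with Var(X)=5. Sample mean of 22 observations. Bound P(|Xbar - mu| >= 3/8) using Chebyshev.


Var(Xbar) = Var(X)/n = 5/22
Chebyshev: P(|Xbar-mu| >= 3/8) <= Var(Xbar)/(3/8)^2 = (5/22)/(9/64) = 160/99
Bound exceeds 1, so trivial bound: 1

1


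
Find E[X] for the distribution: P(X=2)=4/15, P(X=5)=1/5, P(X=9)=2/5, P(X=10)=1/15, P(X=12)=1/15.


E[X] = sum(x * P(x))
= 2*4/15 + 5*1/5 + 9*2/5 + 10*1/15 + 12*1/15
= 33/5

33/5


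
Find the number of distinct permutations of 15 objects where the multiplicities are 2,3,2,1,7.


15! = 1307674368000
Denominator: 2!=2 * 3!=6 * 2!=2 * 1!=1 * 7!=5040
Coefficient = 1307674368000 / 120960 = 10810800

10810800


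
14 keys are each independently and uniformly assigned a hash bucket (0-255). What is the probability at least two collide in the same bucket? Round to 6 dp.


P(all different) = prod((256-i)/256 for i=0..13) = 0.696361
P(at least one match) = 1 - 0.696361 = 0.303639

0.303639
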